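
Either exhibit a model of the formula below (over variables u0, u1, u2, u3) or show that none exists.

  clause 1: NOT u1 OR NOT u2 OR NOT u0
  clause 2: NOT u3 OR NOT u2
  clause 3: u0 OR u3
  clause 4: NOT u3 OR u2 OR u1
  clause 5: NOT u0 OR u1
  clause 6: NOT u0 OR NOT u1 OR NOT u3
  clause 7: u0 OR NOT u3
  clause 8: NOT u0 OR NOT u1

Case u3 = false:
(u0) alone gives u0 = true.
(u1) alone gives u1 = true.
That conflicts with the unit clause (NOT u1).
Undo u3 and try u3 = true.
(NOT u2) alone gives u2 = false.
(u1) alone gives u1 = true.
(NOT u0) alone gives u0 = false.
That conflicts with the unit clause (u0).
Either choice for u3 ends in contradiction.

UNSATISFIABLE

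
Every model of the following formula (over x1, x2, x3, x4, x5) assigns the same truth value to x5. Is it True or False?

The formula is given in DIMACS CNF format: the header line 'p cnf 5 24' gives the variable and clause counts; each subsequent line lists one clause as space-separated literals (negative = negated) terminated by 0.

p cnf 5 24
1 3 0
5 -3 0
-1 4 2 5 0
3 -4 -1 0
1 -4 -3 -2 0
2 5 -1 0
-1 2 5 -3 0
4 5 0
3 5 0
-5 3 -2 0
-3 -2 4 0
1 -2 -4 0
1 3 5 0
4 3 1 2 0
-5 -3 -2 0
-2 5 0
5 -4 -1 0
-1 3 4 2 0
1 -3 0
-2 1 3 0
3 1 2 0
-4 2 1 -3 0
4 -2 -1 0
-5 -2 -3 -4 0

Suppose x5 = False.
From the singleton clause (¬x3), x3 = False.
That conflicts with the unit clause (x3).
So every satisfying assignment has x5 = True.

True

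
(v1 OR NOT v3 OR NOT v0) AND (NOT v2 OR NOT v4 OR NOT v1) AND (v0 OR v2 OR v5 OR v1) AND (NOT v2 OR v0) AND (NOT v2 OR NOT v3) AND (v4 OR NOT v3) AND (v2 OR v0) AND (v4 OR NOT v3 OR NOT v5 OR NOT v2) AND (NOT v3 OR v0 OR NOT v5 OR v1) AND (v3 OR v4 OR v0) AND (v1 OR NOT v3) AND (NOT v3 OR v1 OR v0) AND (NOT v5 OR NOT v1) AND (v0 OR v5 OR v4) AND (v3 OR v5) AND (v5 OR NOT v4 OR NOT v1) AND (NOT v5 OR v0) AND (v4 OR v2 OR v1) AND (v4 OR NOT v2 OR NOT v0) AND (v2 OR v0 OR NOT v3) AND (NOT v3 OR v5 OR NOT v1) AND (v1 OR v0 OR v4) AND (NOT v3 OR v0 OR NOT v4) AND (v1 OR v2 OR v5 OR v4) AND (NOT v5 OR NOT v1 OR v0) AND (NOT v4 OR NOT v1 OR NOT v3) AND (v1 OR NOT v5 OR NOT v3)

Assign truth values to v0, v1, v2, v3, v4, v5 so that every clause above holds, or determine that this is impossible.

Case v2 = true:
The clause (v0) is unit, so v0 = true.
The clause (NOT v3) is unit, so v3 = false.
The clause (v5) is unit, so v5 = true.
The clause (NOT v1) is unit, so v1 = false.
The clause (v4) is unit, so v4 = true.
This assignment satisfies each clause.

v0: true,  v1: false,  v2: true,  v3: false,  v4: true,  v5: true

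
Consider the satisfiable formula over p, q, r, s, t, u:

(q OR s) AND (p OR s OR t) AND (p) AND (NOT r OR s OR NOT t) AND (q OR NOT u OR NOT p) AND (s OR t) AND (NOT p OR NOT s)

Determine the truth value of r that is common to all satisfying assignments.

Suppose r = true.
The clause (p) is unit, so p = true.
The clause (NOT s) is unit, so s = false.
The clause (q) is unit, so q = true.
The clause (NOT t) is unit, so t = false.
But (t) is also a unit clause — contradiction.
So every satisfying assignment has r = False.

False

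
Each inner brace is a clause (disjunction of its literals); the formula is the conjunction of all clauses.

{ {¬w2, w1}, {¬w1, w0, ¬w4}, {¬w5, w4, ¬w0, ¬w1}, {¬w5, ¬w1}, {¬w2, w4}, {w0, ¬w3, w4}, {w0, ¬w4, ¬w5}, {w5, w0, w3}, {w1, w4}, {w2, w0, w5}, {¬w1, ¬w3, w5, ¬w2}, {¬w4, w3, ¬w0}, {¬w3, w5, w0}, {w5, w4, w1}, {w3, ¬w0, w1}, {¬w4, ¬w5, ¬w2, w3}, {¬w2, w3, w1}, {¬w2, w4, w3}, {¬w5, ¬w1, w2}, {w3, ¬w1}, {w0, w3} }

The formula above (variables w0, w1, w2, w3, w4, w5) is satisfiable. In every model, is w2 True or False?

Suppose w2 = True.
From the singleton clause (w1), w1 = True.
From the singleton clause (¬w5), w5 = False.
From the singleton clause (w4), w4 = True.
From the singleton clause (w0), w0 = True.
From the singleton clause (¬w3), w3 = False.
Now (w3) is unsatisfied and unit — conflict.
So every satisfying assignment has w2 = False.

False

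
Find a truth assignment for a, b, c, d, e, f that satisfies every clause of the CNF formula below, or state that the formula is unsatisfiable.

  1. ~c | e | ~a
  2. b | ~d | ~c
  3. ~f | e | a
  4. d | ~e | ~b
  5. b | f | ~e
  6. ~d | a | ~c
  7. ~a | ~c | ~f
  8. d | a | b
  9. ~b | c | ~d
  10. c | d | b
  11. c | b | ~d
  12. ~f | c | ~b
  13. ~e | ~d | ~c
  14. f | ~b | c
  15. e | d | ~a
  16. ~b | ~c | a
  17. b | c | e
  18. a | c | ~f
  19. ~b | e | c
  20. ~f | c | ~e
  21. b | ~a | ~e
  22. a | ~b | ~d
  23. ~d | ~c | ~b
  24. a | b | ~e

Try c = 0.
Try b = 0.
Unit clause (d) forces d = 1.
But (~d) is also a unit clause — contradiction.
Backtrack on b: now try b = 1.
Unit clause (~d) forces d = 0.
Unit clause (~e) forces e = 0.
But (e) is also a unit clause — contradiction.
Both values of b lead to a conflict.
Backtrack on c: now try c = 1.
Try e = 1.
Unit clause (~d) forces d = 0.
Unit clause (~b) forces b = 0.
Unit clause (f) forces f = 1.
Unit clause (~a) forces a = 0.
But (a) is also a unit clause — contradiction.
Backtrack on e: now try e = 0.
Unit clause (~a) forces a = 0.
Unit clause (~f) forces f = 0.
Unit clause (~d) forces d = 0.
Unit clause (b) forces b = 1.
But (~b) is also a unit clause — contradiction.
Both values of e lead to a conflict.
Both values of c lead to a conflict.

UNSATISFIABLE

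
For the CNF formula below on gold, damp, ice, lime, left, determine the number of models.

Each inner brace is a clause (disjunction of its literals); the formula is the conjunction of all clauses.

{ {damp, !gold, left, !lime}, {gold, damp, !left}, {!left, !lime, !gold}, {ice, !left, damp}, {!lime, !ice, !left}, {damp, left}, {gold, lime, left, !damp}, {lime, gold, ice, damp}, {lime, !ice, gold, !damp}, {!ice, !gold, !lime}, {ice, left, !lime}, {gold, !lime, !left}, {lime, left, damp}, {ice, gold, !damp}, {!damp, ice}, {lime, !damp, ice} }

4

There are 2^5 = 32 truth assignments over (gold, damp, ice, lime, left).
Split on ice. With ice = true, the clauses containing ice are satisfied and !ice drops from the rest; 4 of the 2^4 = 16 assignments to the other variables satisfy what remains.
With ice = false, by the same count on the reduced clause set, 0 assignments work.
Total: 4 + 0 = 4.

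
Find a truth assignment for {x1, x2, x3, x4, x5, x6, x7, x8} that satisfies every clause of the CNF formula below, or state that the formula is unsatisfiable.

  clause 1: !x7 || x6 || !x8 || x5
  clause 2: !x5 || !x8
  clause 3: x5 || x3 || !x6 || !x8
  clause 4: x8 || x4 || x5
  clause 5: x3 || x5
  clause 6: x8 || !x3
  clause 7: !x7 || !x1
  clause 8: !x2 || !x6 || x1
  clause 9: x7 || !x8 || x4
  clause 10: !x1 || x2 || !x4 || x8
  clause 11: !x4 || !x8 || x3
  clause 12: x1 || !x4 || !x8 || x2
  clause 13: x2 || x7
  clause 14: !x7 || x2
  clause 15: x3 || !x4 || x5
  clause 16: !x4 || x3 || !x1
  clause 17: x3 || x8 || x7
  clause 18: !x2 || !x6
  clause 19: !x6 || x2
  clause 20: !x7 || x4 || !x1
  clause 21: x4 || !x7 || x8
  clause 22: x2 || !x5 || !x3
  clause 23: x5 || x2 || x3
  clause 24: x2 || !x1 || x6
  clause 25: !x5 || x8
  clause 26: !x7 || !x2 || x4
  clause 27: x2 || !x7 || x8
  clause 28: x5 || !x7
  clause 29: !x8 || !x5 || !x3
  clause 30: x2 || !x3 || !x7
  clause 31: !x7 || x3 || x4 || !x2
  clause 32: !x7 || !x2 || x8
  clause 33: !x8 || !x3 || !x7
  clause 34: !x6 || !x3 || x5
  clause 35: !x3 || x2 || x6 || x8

Suppose x5 = false.
Unit clause (x3) forces x3 = true.
Unit clause (x8) forces x8 = true.
Unit clause (!x7) forces x7 = false.
Unit clause (x4) forces x4 = true.
Unit clause (x2) forces x2 = true.
Unit clause (!x6) forces x6 = false.
Every clause is now satisfied; x1 is unconstrained.

x1: false,  x2: true,  x3: true,  x4: true,  x5: false,  x6: false,  x7: false,  x8: true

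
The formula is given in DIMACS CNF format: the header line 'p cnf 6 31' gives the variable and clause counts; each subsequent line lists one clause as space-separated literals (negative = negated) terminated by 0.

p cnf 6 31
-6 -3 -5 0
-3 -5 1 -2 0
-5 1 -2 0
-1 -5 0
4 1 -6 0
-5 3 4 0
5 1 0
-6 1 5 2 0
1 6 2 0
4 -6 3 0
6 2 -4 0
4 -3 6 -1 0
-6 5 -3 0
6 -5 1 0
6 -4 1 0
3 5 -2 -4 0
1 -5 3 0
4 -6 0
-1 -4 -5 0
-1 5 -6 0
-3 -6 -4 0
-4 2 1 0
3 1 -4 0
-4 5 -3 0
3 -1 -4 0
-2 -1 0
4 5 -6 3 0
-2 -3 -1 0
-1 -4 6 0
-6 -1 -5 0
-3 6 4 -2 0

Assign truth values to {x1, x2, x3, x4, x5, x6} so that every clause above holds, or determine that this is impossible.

x1 ↦ True, x2 ↦ False, x3 ↦ False, x4 ↦ False, x5 ↦ False, x6 ↦ False

Branch on x1: set x1 = True.
Unit clause (¬x5) forces x5 = False.
Unit clause (¬x6) forces x6 = False.
Unit clause (¬x2) forces x2 = False.
Unit clause (¬x4) forces x4 = False.
Unit clause (¬x3) forces x3 = False.
All clauses are satisfied.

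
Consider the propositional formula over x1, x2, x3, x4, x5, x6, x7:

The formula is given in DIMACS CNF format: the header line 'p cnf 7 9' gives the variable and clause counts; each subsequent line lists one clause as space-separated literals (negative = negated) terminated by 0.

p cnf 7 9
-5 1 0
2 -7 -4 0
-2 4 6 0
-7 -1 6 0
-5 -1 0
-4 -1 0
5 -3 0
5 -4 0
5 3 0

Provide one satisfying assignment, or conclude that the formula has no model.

UNSATISFIABLE

Try x5 = False.
Unit clause (¬x3) forces x3 = False.
But (x3) is also a unit clause — contradiction.
Backtrack on x5: now try x5 = True.
Unit clause (x1) forces x1 = True.
But (¬x1) is also a unit clause — contradiction.
Neither x5 = True nor x5 = False works.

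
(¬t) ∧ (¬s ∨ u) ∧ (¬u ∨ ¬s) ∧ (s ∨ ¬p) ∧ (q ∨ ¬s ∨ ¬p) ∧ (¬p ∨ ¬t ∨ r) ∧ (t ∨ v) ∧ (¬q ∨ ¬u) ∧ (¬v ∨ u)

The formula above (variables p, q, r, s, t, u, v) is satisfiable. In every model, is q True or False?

False

Suppose q = True.
From the singleton clause (¬t), t = False.
From the singleton clause (v), v = True.
From the singleton clause (¬u), u = False.
But (u) is also a unit clause — contradiction.
So every satisfying assignment has q = False.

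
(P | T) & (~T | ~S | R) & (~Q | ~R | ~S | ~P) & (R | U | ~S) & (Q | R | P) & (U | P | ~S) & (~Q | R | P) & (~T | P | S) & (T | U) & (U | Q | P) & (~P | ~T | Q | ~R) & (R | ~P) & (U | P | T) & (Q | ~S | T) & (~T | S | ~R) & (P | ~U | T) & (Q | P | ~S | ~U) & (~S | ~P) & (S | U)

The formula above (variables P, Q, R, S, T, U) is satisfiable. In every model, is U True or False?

True

Suppose U = 0.
From the singleton clause (T), T = 1.
From the singleton clause (S), S = 1.
From the singleton clause (R), R = 1.
From the singleton clause (P), P = 1.
That conflicts with the unit clause (~P).
So every satisfying assignment has U = True.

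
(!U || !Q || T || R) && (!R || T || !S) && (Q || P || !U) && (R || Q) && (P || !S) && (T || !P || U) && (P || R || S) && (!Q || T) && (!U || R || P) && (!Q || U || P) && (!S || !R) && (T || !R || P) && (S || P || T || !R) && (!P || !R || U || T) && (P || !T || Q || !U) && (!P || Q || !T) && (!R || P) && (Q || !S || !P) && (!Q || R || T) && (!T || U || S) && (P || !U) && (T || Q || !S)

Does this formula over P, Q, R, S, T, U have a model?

Satisfiable

Case R = false:
(Q) alone gives Q = true.
(T) alone gives T = true.
Case P = true:
Case U = false:
(S) alone gives S = true.
Every clause now holds.
A satisfying assignment: P=true,  Q=true,  R=false,  S=true,  T=true,  U=false.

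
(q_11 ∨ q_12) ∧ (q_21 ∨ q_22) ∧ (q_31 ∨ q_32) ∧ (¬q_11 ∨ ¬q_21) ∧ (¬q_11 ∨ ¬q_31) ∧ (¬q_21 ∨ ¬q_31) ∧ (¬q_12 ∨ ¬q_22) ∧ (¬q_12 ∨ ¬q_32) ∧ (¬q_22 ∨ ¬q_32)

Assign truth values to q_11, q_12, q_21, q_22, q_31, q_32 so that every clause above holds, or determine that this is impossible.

Case q_11 = True:
The clause (¬q_21) is unit, so q_21 = False.
The clause (q_22) is unit, so q_22 = True.
The clause (¬q_31) is unit, so q_31 = False.
The clause (q_32) is unit, so q_32 = True.
Now (¬q_32) is unsatisfied and unit — conflict.
So q_11 must be the other value — set q_11 = False.
The clause (q_12) is unit, so q_12 = True.
The clause (¬q_22) is unit, so q_22 = False.
The clause (q_21) is unit, so q_21 = True.
The clause (¬q_31) is unit, so q_31 = False.
The clause (q_32) is unit, so q_32 = True.
Now (¬q_32) is unsatisfied and unit — conflict.
Either choice for q_11 ends in contradiction.

UNSATISFIABLE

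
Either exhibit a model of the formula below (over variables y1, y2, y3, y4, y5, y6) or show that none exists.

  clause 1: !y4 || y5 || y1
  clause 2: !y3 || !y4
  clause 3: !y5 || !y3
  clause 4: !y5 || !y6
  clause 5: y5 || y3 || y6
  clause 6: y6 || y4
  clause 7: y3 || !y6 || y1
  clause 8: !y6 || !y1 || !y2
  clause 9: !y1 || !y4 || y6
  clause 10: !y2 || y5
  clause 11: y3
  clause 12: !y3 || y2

(y3) alone gives y3 = true.
(!y4) alone gives y4 = false.
(!y5) alone gives y5 = false.
(y6) alone gives y6 = true.
(!y2) alone gives y2 = false.
But (y2) is also a unit clause — contradiction.

UNSATISFIABLE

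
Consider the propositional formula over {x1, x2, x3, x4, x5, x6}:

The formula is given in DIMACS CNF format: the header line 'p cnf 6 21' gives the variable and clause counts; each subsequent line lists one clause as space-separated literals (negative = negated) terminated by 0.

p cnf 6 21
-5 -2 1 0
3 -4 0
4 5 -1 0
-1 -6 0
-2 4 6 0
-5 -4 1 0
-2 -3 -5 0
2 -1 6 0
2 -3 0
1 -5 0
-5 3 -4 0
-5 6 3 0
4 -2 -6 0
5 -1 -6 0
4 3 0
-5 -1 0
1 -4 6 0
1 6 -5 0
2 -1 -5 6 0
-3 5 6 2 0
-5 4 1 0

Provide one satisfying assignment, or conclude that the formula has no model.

Try x3 = True.
The clause (x2) is unit, so x2 = True.
The clause (¬x5) is unit, so x5 = False.
Try x4 = True.
Try x1 = True.
The clause (¬x6) is unit, so x6 = False.
Every clause now holds.

x1=True,  x2=True,  x3=True,  x4=True,  x5=False,  x6=False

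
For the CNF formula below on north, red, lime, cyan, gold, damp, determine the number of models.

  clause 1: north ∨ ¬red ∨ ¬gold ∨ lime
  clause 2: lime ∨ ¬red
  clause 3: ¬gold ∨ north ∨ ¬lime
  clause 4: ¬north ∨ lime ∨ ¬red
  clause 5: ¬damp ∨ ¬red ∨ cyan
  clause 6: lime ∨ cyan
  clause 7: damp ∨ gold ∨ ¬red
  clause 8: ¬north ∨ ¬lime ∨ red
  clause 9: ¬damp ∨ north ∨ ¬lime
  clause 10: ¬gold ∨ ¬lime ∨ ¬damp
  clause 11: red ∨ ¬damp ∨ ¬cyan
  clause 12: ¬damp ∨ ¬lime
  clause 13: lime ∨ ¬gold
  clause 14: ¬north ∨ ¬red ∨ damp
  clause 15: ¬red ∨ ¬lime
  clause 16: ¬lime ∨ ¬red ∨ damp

4

There are 2^6 = 64 truth assignments over (north, red, lime, cyan, gold, damp).
Split on gold. With gold = True, the clauses containing gold are satisfied and ¬gold drops from the rest; 0 of the 2^5 = 32 assignments to the other variables satisfy what remains.
With gold = False, by the same count on the reduced clause set, 4 assignments work.
(One model: north=F, red=F, lime=F, cyan=T, gold=F, damp=F.)
Total: 0 + 4 = 4.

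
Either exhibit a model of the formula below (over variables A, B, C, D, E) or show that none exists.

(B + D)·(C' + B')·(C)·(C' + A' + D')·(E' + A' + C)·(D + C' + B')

Unit clause (C) forces C = 1.
Unit clause (B') forces B = 0.
Unit clause (D) forces D = 1.
Unit clause (A') forces A = 0.
Every clause is now satisfied; E is unconstrained.

A=0; B=0; C=1; D=1; E=0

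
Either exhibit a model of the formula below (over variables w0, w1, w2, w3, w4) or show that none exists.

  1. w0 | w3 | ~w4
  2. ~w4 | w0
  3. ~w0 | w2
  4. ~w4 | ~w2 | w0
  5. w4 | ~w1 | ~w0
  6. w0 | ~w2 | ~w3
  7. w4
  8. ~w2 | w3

w0 ↦ 1, w1 ↦ 0, w2 ↦ 1, w3 ↦ 1, w4 ↦ 1

(w4) alone gives w4 = 1.
(w0) alone gives w0 = 1.
(w2) alone gives w2 = 1.
(w3) alone gives w3 = 1.
Every clause is now satisfied; w1 is unconstrained.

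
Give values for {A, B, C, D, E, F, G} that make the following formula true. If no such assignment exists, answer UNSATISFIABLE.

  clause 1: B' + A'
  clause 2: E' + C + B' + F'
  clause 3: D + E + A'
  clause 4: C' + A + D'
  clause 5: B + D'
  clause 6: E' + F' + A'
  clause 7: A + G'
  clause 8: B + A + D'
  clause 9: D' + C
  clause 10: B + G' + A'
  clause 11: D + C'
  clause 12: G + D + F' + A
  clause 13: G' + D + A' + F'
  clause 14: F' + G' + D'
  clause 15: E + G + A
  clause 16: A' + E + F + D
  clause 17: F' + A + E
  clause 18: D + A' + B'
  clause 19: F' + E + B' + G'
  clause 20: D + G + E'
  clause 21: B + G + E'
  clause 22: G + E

Suppose B = 0.
From the singleton clause (D'), D = 0.
From the singleton clause (C'), C = 0.
Suppose E = 1.
From the singleton clause (G), G = 1.
From the singleton clause (A), A = 1.
But (A') is also a unit clause — contradiction.
Undo E and try E = 0.
From the singleton clause (A'), A = 0.
From the singleton clause (G'), G = 0.
But (G) is also a unit clause — contradiction.
Neither E = 1 nor E = 0 works.
Undo B and try B = 1.
From the singleton clause (A'), A = 0.
From the singleton clause (G'), G = 0.
From the singleton clause (E), E = 1.
From the singleton clause (D), D = 1.
From the singleton clause (C'), C = 0.
But (C) is also a unit clause — contradiction.
Neither B = 1 nor B = 0 works.

UNSATISFIABLE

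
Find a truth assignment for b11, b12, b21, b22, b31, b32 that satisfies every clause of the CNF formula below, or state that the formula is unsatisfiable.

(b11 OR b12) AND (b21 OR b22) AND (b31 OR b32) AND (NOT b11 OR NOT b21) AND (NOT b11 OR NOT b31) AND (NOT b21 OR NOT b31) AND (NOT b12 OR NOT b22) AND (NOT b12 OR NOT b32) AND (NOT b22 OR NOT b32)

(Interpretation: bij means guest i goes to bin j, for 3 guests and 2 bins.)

Suppose b11 = true.
(NOT b21) alone gives b21 = false.
(b22) alone gives b22 = true.
(NOT b31) alone gives b31 = false.
(b32) alone gives b32 = true.
But (NOT b32) is also a unit clause — contradiction.
Backtrack on b11: now try b11 = false.
(b12) alone gives b12 = true.
(NOT b22) alone gives b22 = false.
(b21) alone gives b21 = true.
(NOT b31) alone gives b31 = false.
(b32) alone gives b32 = true.
But (NOT b32) is also a unit clause — contradiction.
Both values of b11 lead to a conflict.

UNSATISFIABLE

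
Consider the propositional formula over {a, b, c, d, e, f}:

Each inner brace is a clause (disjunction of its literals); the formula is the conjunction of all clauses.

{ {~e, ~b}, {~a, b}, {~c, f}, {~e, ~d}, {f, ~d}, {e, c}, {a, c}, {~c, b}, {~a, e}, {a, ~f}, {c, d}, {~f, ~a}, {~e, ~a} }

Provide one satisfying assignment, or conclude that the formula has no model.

UNSATISFIABLE

Branch on e: set e = 0.
(c) alone gives c = 1.
(f) alone gives f = 1.
(b) alone gives b = 1.
(~a) alone gives a = 0.
Now (a) is unsatisfied and unit — conflict.
That branch fails; take e = 1 instead.
(~b) alone gives b = 0.
(~a) alone gives a = 0.
(~d) alone gives d = 0.
(c) alone gives c = 1.
Now (~c) is unsatisfied and unit — conflict.
Both values of e lead to a conflict.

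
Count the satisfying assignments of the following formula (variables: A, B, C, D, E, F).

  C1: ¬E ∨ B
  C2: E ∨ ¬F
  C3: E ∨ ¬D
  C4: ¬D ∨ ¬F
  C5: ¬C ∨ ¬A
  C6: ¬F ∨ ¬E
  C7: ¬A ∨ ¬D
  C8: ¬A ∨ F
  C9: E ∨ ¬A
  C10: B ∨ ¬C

There are 2^6 = 64 truth assignments over (A, B, C, D, E, F).
Split on B. With B = True, the clauses containing B are satisfied and ¬B drops from the rest; 6 of the 2^5 = 32 assignments to the other variables satisfy what remains.
With B = False, by the same count on the reduced clause set, 1 assignment works.
Total: 6 + 1 = 7.

7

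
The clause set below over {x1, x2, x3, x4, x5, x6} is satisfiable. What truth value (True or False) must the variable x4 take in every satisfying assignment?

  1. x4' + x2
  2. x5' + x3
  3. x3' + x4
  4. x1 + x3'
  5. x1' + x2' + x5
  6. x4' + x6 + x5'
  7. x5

Suppose x4 = 0.
Unit clause (x3') forces x3 = 0.
Unit clause (x5') forces x5 = 0.
But (x5) is also a unit clause — contradiction.
So every satisfying assignment has x4 = True.

True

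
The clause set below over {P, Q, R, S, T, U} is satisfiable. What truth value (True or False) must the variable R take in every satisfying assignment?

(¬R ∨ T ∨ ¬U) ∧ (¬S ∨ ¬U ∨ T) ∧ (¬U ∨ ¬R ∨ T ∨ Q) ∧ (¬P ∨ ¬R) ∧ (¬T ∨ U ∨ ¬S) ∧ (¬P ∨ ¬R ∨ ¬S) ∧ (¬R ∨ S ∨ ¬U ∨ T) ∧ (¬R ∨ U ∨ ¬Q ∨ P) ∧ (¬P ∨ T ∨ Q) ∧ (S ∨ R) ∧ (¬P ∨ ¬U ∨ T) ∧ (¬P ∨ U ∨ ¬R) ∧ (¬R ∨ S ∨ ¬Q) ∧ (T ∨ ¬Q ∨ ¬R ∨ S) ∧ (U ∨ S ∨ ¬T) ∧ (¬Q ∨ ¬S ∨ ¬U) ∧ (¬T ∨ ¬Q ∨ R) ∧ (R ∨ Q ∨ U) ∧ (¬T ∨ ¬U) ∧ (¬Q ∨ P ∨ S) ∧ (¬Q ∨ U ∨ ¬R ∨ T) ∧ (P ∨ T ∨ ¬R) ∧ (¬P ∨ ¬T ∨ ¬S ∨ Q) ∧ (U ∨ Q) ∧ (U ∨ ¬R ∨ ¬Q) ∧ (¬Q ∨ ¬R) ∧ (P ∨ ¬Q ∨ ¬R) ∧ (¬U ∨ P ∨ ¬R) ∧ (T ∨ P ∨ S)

False

Suppose R = True.
From the singleton clause (¬P), P = False.
From the singleton clause (T), T = True.
From the singleton clause (¬U), U = False.
From the singleton clause (¬S), S = False.
That conflicts with the unit clause (S).
So every satisfying assignment has R = False.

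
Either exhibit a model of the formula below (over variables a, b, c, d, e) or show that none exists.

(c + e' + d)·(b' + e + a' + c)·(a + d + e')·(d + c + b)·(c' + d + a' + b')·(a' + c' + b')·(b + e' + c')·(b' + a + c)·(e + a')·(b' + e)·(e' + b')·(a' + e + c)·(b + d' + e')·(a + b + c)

Case e = 0:
From the singleton clause (a'), a = 0.
From the singleton clause (b'), b = 0.
From the singleton clause (c), c = 1.
All clauses hold; d can take either value.

a: 0,  b: 0,  c: 1,  d: 0,  e: 0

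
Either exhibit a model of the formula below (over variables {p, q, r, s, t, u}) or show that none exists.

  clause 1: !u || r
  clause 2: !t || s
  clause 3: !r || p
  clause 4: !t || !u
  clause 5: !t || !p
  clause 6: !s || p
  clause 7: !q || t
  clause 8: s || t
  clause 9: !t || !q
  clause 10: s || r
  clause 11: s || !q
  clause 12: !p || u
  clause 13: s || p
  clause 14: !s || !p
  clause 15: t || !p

Case u = false:
Unit clause (!p) forces p = false.
Unit clause (!r) forces r = false.
Unit clause (!s) forces s = false.
Now (s) is unsatisfied and unit — conflict.
So u must be the other value — set u = true.
Unit clause (r) forces r = true.
Unit clause (p) forces p = true.
Unit clause (!t) forces t = false.
Now (t) is unsatisfied and unit — conflict.
Both values of u lead to a conflict.

UNSATISFIABLE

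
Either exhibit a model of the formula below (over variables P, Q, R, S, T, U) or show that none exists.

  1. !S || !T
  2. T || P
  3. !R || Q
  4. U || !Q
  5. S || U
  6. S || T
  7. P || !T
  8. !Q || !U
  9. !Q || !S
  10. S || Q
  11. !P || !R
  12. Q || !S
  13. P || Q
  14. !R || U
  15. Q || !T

UNSATISFIABLE

Suppose S = false.
(U) alone gives U = true.
(T) alone gives T = true.
(P) alone gives P = true.
(!Q) alone gives Q = false.
That conflicts with the unit clause (Q).
Backtrack on S: now try S = true.
(!T) alone gives T = false.
(P) alone gives P = true.
(!Q) alone gives Q = false.
That conflicts with the unit clause (Q).
Both values of S lead to a conflict.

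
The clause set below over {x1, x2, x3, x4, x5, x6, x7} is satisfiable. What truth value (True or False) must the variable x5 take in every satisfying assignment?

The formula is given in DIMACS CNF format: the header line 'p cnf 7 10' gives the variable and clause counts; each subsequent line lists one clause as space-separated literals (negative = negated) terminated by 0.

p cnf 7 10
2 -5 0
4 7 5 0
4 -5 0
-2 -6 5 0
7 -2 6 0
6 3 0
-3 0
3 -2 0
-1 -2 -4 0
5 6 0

Suppose x5 = True.
Unit clause (x2) forces x2 = True.
Unit clause (x4) forces x4 = True.
Unit clause (¬x3) forces x3 = False.
Now (x3) is unsatisfied and unit — conflict.
So every satisfying assignment has x5 = False.

False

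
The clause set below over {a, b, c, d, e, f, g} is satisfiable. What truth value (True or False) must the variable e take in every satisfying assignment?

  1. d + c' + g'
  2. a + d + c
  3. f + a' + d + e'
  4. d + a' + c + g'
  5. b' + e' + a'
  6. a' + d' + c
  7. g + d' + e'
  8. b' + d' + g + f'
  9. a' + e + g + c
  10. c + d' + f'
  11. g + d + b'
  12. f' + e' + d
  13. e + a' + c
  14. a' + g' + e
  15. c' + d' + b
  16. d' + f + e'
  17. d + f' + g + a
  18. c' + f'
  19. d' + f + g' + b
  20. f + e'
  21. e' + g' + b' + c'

Suppose e = 1.
(f) alone gives f = 1.
(d) alone gives d = 1.
(g) alone gives g = 1.
(c) alone gives c = 1.
Now (c') is unsatisfied and unit — conflict.
So every satisfying assignment has e = False.

False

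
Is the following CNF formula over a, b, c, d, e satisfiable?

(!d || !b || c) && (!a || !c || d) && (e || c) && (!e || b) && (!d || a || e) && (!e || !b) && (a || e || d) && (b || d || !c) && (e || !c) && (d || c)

Branch on e: set e = true.
The clause (b) is unit, so b = true.
But (!b) is also a unit clause — contradiction.
So e must be the other value — set e = false.
The clause (c) is unit, so c = true.
But (!c) is also a unit clause — contradiction.
Neither e = true nor e = false works.
No assignment satisfies every clause.

Unsatisfiable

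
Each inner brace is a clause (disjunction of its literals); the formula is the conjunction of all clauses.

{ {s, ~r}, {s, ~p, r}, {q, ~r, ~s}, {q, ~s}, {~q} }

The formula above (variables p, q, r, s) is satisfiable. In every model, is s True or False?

False

Suppose s = 1.
Unit clause (q) forces q = 1.
But (~q) is also a unit clause — contradiction.
So every satisfying assignment has s = False.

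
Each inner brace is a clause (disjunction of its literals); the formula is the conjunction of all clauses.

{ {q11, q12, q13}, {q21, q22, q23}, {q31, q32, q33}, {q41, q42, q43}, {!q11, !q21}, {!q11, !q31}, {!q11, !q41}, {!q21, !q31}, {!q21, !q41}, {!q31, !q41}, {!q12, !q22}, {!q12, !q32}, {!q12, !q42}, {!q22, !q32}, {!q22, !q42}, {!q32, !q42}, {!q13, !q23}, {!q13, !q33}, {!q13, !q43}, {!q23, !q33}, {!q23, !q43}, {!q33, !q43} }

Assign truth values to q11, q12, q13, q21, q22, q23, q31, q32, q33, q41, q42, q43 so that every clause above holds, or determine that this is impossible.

UNSATISFIABLE

Try q11 = false.
Try q12 = true.
Unit clause (!q22) forces q22 = false.
Unit clause (!q32) forces q32 = false.
Unit clause (!q42) forces q42 = false.
Try q21 = true.
Unit clause (!q31) forces q31 = false.
Unit clause (q33) forces q33 = true.
Unit clause (!q41) forces q41 = false.
Unit clause (q43) forces q43 = true.
But (!q43) is also a unit clause — contradiction.
Undo q21 and try q21 = false.
Unit clause (q23) forces q23 = true.
Unit clause (!q13) forces q13 = false.
Unit clause (!q33) forces q33 = false.
Unit clause (q31) forces q31 = true.
Unit clause (!q41) forces q41 = false.
Unit clause (q43) forces q43 = true.
But (!q43) is also a unit clause — contradiction.
Neither q21 = true nor q21 = false works.
Undo q12 and try q12 = false.
Unit clause (q13) forces q13 = true.
Unit clause (!q23) forces q23 = false.
Unit clause (!q33) forces q33 = false.
Unit clause (!q43) forces q43 = false.
Try q21 = true.
Unit clause (!q31) forces q31 = false.
Unit clause (q32) forces q32 = true.
Unit clause (!q41) forces q41 = false.
Unit clause (q42) forces q42 = true.
But (!q42) is also a unit clause — contradiction.
Undo q21 and try q21 = false.
Unit clause (q22) forces q22 = true.
Unit clause (!q32) forces q32 = false.
Unit clause (q31) forces q31 = true.
Unit clause (!q41) forces q41 = false.
Unit clause (q42) forces q42 = true.
But (!q42) is also a unit clause — contradiction.
Neither q21 = true nor q21 = false works.
Neither q12 = true nor q12 = false works.
Undo q11 and try q11 = true.
Unit clause (!q21) forces q21 = false.
Unit clause (!q31) forces q31 = false.
Unit clause (!q41) forces q41 = false.
Try q22 = true.
Unit clause (!q12) forces q12 = false.
Unit clause (!q32) forces q32 = false.
Unit clause (q33) forces q33 = true.
Unit clause (!q42) forces q42 = false.
Unit clause (q43) forces q43 = true.
But (!q43) is also a unit clause — contradiction.
Undo q22 and try q22 = false.
Unit clause (q23) forces q23 = true.
Unit clause (!q13) forces q13 = false.
Unit clause (!q33) forces q33 = false.
Unit clause (q32) forces q32 = true.
Unit clause (!q12) forces q12 = false.
Unit clause (!q42) forces q42 = false.
Unit clause (q43) forces q43 = true.
But (!q43) is also a unit clause — contradiction.
Neither q22 = true nor q22 = false works.
Neither q11 = true nor q11 = false works.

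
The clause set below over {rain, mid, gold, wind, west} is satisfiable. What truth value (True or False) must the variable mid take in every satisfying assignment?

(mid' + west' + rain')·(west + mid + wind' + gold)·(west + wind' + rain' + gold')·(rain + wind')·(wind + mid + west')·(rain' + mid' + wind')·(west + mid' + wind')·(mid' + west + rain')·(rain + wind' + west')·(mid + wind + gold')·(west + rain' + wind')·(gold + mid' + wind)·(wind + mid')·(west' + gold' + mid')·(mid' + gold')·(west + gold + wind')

False

Suppose mid = 1.
From the singleton clause (wind), wind = 1.
From the singleton clause (rain), rain = 1.
That conflicts with the unit clause (rain').
So every satisfying assignment has mid = False.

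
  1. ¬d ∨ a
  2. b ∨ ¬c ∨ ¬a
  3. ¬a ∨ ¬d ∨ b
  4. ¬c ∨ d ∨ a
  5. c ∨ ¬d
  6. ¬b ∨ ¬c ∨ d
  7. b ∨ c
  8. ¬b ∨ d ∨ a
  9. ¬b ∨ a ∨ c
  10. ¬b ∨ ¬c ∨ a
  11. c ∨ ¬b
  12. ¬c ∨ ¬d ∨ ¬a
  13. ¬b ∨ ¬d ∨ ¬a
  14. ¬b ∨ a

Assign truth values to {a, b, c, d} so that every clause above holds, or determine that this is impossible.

UNSATISFIABLE

Case d = False:
Case c = False:
(b) alone gives b = True.
That conflicts with the unit clause (¬b).
So c must be the other value — set c = True.
(a) alone gives a = True.
(b) alone gives b = True.
That conflicts with the unit clause (¬b).
Both values of c lead to a conflict.
So d must be the other value — set d = True.
(a) alone gives a = True.
(b) alone gives b = True.
That conflicts with the unit clause (¬b).
Both values of d lead to a conflict.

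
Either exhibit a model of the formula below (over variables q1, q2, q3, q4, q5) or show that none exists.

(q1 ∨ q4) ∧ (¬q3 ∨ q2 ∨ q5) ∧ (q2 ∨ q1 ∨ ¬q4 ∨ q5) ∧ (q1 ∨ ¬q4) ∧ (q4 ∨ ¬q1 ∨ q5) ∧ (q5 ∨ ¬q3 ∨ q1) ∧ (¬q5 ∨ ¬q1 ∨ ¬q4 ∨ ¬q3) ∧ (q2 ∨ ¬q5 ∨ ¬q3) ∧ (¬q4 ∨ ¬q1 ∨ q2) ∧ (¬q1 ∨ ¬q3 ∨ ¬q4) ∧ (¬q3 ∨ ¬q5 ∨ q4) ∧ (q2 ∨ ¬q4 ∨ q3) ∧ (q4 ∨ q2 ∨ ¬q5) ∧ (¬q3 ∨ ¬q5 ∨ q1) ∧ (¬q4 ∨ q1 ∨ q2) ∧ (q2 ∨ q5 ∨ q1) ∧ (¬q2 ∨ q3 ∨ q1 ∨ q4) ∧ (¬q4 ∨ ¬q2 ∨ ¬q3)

Case q1 = True:
Case q4 = True:
From the singleton clause (q2), q2 = True.
From the singleton clause (¬q3), q3 = False.
No clause remains; q5 is free.

q1: True; q2: True; q3: False; q4: True; q5: True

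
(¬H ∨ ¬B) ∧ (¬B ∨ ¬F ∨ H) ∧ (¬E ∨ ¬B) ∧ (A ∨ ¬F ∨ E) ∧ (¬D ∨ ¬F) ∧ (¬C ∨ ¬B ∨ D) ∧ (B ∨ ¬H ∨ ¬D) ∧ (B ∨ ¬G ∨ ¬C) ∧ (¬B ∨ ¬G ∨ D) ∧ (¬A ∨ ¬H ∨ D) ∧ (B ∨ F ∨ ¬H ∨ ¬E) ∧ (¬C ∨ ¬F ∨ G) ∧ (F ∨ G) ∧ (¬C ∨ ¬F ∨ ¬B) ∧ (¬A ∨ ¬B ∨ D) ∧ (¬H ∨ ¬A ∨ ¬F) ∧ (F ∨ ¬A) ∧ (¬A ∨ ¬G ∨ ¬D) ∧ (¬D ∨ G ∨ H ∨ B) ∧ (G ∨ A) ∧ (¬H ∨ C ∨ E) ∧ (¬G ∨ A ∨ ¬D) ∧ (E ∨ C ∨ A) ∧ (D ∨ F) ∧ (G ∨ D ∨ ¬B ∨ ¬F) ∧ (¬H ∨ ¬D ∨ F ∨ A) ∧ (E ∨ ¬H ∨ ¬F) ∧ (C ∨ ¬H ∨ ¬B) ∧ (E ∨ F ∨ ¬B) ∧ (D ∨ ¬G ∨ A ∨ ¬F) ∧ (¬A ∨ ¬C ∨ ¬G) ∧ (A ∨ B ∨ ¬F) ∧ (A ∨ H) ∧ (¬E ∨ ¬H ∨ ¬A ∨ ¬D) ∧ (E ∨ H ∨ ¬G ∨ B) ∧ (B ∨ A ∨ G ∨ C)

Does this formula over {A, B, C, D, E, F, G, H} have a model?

Try H = False.
(A) alone gives A = True.
(F) alone gives F = True.
(¬B) alone gives B = False.
(¬D) alone gives D = False.
Try G = False.
(¬C) alone gives C = False.
No clause remains; E is free.
A satisfying assignment: A: True, B: False, C: False, D: False, E: False, F: True, G: False, H: False.

Satisfiable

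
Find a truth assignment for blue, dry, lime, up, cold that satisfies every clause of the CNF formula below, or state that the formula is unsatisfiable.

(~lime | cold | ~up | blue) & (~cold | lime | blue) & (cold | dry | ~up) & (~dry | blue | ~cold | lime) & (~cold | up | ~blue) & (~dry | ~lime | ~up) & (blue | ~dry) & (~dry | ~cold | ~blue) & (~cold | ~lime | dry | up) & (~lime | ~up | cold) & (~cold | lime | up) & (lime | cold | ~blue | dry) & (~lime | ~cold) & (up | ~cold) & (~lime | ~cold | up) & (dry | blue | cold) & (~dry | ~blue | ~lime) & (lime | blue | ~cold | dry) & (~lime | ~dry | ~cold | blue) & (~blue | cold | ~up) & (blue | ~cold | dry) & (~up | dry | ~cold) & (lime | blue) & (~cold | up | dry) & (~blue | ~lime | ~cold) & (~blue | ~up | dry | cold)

blue ↦ 1, dry ↦ 0, lime ↦ 1, up ↦ 0, cold ↦ 0

Try blue = 1.
Try cold = 0.
(~up) alone gives up = 0.
Try lime = 1.
(~dry) alone gives dry = 0.
This assignment satisfies each clause.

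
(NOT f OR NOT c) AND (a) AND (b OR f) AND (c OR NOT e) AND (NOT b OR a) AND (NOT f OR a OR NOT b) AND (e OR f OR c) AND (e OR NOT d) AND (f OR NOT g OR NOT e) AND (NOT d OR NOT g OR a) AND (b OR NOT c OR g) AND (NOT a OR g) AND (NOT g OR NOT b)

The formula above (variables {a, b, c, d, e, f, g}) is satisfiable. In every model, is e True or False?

False

Suppose e = true.
(a) alone gives a = true.
(c) alone gives c = true.
(NOT f) alone gives f = false.
(b) alone gives b = true.
(NOT g) alone gives g = false.
But (g) is also a unit clause — contradiction.
So every satisfying assignment has e = False.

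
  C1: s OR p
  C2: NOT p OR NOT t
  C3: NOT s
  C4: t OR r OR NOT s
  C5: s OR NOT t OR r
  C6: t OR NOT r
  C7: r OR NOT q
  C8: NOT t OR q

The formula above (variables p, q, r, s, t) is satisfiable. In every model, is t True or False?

False

Suppose t = true.
Unit clause (NOT p) forces p = false.
Unit clause (s) forces s = true.
But (NOT s) is also a unit clause — contradiction.
So every satisfying assignment has t = False.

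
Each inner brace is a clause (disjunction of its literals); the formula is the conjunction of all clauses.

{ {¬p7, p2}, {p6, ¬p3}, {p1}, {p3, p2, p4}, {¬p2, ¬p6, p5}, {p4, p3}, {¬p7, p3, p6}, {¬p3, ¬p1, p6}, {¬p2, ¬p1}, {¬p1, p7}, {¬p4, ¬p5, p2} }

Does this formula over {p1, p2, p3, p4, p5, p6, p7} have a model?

No

Unit clause (p1) forces p1 = True.
Unit clause (¬p2) forces p2 = False.
Unit clause (¬p7) forces p7 = False.
That conflicts with the unit clause (p7).
No assignment satisfies every clause.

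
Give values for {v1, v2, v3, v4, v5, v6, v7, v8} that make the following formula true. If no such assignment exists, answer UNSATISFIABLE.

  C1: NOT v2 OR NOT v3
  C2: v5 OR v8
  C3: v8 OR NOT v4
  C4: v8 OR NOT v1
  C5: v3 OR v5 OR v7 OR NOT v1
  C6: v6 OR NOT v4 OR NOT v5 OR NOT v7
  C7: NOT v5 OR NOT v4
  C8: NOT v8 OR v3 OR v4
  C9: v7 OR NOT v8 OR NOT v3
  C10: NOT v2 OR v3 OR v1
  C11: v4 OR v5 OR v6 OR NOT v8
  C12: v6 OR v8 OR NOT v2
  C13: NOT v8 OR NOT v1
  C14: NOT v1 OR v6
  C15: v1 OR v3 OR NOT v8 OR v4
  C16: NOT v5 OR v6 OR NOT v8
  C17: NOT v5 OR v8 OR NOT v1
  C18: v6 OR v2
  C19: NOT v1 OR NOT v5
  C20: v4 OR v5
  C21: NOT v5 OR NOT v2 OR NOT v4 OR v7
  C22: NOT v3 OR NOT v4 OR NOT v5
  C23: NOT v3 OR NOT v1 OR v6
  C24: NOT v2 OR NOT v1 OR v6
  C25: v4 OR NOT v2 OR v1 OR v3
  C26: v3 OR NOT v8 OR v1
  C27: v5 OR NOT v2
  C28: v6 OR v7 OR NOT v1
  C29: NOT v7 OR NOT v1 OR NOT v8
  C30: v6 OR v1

Suppose v2 = false.
(v6) alone gives v6 = true.
Suppose v5 = false.
(v8) alone gives v8 = true.
(NOT v1) alone gives v1 = false.
(v4) alone gives v4 = true.
(v3) alone gives v3 = true.
(v7) alone gives v7 = true.
This assignment satisfies each clause.

v1=false; v2=false; v3=true; v4=true; v5=false; v6=true; v7=true; v8=true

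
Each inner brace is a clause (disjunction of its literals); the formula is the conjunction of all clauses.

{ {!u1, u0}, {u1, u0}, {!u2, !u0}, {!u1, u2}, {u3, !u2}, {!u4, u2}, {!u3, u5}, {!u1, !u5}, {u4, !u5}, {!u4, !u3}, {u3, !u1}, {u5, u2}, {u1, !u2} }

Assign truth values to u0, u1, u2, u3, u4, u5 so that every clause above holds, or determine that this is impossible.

Try u1 = false.
From the singleton clause (u0), u0 = true.
From the singleton clause (!u2), u2 = false.
From the singleton clause (!u4), u4 = false.
From the singleton clause (!u5), u5 = false.
That conflicts with the unit clause (u5).
So u1 must be the other value — set u1 = true.
From the singleton clause (u0), u0 = true.
From the singleton clause (!u2), u2 = false.
That conflicts with the unit clause (u2).
Neither u1 = true nor u1 = false works.

UNSATISFIABLE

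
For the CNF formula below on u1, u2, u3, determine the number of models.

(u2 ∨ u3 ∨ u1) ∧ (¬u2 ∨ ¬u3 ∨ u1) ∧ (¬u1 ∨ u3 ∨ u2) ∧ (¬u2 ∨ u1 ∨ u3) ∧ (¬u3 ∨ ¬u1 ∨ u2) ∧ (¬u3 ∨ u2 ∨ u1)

2

There are 2^3 = 8 truth assignments over (u1, u2, u3).
Check each against the 6 clauses (columns in the order u1, u2, u3):
  F F F  ✗ fails (u2 ∨ u3 ∨ u1)
  F F T  ✗ fails (¬u3 ∨ u2 ∨ u1)
  F T F  ✗ fails (¬u2 ∨ u1 ∨ u3)
  F T T  ✗ fails (¬u2 ∨ ¬u3 ∨ u1)
  T F F  ✗ fails (¬u1 ∨ u3 ∨ u2)
  T F T  ✗ fails (¬u3 ∨ ¬u1 ∨ u2)
  T T F  ✓ satisfies all
  T T T  ✓ satisfies all
2 of the 8 rows are models.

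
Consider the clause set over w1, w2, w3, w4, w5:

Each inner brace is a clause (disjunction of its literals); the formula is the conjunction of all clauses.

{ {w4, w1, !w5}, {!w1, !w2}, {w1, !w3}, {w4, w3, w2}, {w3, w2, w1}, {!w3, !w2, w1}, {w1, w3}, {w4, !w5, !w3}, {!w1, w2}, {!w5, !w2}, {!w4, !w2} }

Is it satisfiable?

Branch on w1: set w1 = false.
Unit clause (!w3) forces w3 = false.
That conflicts with the unit clause (w3).
Backtrack on w1: now try w1 = true.
Unit clause (!w2) forces w2 = false.
That conflicts with the unit clause (w2).
Either choice for w1 ends in contradiction.
No assignment satisfies every clause.

No, unsatisfiable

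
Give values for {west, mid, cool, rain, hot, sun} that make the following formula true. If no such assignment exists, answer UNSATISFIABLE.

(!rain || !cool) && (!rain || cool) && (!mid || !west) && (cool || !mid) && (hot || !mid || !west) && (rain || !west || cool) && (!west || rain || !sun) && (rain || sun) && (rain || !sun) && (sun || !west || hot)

Try rain = false.
(sun) alone gives sun = true.
But (!sun) is also a unit clause — contradiction.
That branch fails; take rain = true instead.
(!cool) alone gives cool = false.
But (cool) is also a unit clause — contradiction.
Both values of rain lead to a conflict.

UNSATISFIABLE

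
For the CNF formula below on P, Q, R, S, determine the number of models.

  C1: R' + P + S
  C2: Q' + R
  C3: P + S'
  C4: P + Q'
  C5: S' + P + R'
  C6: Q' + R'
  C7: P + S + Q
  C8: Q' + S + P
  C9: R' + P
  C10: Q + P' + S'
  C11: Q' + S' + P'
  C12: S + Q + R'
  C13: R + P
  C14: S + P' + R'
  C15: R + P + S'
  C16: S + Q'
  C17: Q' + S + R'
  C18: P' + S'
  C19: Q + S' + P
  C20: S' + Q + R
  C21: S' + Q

1

There are 2^4 = 16 truth assignments over (P, Q, R, S).
Split on R. With R = 1, the clauses containing R are satisfied and R' drops from the rest; 0 of the 2^3 = 8 assignments to the other variables satisfy what remains.
With R = 0, by the same count on the reduced clause set, 1 assignment works.
Total: 0 + 1 = 1.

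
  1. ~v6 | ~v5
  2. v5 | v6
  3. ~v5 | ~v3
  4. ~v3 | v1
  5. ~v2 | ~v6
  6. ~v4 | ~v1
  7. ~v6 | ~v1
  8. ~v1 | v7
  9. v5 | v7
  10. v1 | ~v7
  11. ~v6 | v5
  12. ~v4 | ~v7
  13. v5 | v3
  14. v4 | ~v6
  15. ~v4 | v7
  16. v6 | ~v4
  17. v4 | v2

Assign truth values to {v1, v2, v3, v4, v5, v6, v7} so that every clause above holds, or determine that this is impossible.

v1: 1,  v2: 1,  v3: 0,  v4: 0,  v5: 1,  v6: 0,  v7: 1

Try v6 = 0.
From the singleton clause (v5), v5 = 1.
From the singleton clause (~v3), v3 = 0.
From the singleton clause (~v4), v4 = 0.
From the singleton clause (v2), v2 = 1.
Try v1 = 1.
From the singleton clause (v7), v7 = 1.
All clauses are satisfied.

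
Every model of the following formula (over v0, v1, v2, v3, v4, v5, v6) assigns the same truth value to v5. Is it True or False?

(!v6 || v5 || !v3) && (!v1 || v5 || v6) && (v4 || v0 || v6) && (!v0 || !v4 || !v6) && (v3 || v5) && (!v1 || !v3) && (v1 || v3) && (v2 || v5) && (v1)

Suppose v5 = false.
Unit clause (v3) forces v3 = true.
Unit clause (!v6) forces v6 = false.
Unit clause (!v1) forces v1 = false.
That conflicts with the unit clause (v1).
So every satisfying assignment has v5 = True.

True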